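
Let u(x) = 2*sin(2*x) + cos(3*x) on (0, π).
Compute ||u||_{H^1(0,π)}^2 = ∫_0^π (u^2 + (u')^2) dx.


||u||_{H^1(0,π)}^2 = -32 + 15*π

u'(x) = -3*sin(3*x) + 4*cos(2*x).
Expand u² and (u')² and integrate term by term on (0, π), using: for integers n ≥ 1, ∫_0^π sin²(nx) dx = ∫_0^π cos²(nx) dx = π/2; for n ≠ n', ∫_0^π sin(nx)sin(n'x) dx = ∫_0^π cos(nx)cos(n'x) dx = 0; and by product-to-sum, ∫_0^π sin(nx)cos(n'x) dx = ½∫_0^π [sin((n+n')x) + sin((n−n')x)] dx, which is 0 when n+n' is even and 2n/(n²−n'²) when n+n' is odd (it need not vanish on (0, π)).
  u² squared terms: (2)²·∫sin(2x)² dx = 4·π/2 = 2*π;  (1)²·∫cos(3x)² dx = 1·π/2 = π/2.
  u² cross terms: 2·(2)·(1)·∫sin(2x)·cos(3x) dx = 4·(-4/5) = -16/5.
  So ∫_0^π u² dx = 2*π + π/2 − 16/5 = -16/5 + 5*π/2.
  (u')² squared terms: (-3)²·∫sin(3x)² dx = 9·π/2 = 9*π/2;  (4)²·∫cos(2x)² dx = 16·π/2 = 8*π.
  (u')² cross terms: 2·(-3)·(4)·∫sin(3x)·cos(2x) dx = -24·(6/5) = -144/5.
  So ∫_0^π (u')² dx = 9*π/2 + 8*π − 144/5 = -144/5 + 25*π/2.
||u||_{H^1}^2 = (-16/5 + 5*π/2) + (-144/5 + 25*π/2) = -32 + 15*π.


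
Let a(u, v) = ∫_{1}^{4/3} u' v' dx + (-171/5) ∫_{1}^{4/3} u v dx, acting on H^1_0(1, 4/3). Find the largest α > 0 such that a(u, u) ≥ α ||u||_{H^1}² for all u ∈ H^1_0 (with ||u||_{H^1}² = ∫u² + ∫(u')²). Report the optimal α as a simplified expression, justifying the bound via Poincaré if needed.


α = 9*(-19 + 5*π^2)/(5*(1 + 9*π^2))

Coercivity of a(·,·) on H^1_0(1, 4/3) means a(u, u) ≥ α ||u||_{H^1}² for every u ∈ H^1_0.
The interval has length L = 1/3, and Poincaré/coercivity depend only on L. Here a(u, u) = ∫(u')² + (-171/5)·∫u².
Here c = -171/5 < 0 with |c| < (π/L)² = 9*π^2, so coercivity still holds. The condition a(u,u) ≥ α||u||_{H^1}² reads (1−α)∫(u')² ≥ (α−c)∫u². Any admissible α is ≤ 1 (rapidly oscillating u have ∫u²/∫(u')² → 0), and α = 1 would force 0 ≥ (1−c)∫u², impossible since c < 1; so 1−α > 0. By the sharp Poincaré inequality on H^1_0 of an interval of length L, ∫(u')² ≥ (π/L)²∫u² with equality for the first sine mode sin(π(x−x₀)/L) (x₀ the left endpoint), so the inequality holds for all u iff (1−α)(π/L)² ≥ α − c, i.e. α ≤ ((π/L)² + c)/((π/L)² + 1) = (1 + c(L/π)²)/(1 + (L/π)²). (Direct route, valid since c ≤ 0: Poincaré gives c∫u² ≥ c(L/π)²∫(u')², so a(u,u) ≥ (1 + c(L/π)²)∫(u')², while ||u||_{H^1}² ≤ (1 + (L/π)²)∫(u')²; dividing yields the same α.) With (π/L)² = 9*π^2 and c = -171/5, the largest admissible constant is α = ((π/L)² + c)/((π/L)² + 1).
Simplifying, α = 9*(-19 + 5*π^2)/(5*(1 + 9*π^2)).


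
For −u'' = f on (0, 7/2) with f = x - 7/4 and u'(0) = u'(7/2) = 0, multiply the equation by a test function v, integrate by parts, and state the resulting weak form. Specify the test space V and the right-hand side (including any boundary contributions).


V = H^1(0, 7/2) (no boundary constraint on v; u is determined up to an additive constant); weak form: ∫_0^7/2 u'v' dx = ∫_0^7/2 (x - 7/4) v dx for all v ∈ V.

Multiply both sides by a test function v and integrate from 0 to 7/2:
  ∫_0^7/2 −u''(x) v(x) dx = ∫_0^7/2 f(x) v(x) dx.
Integrate the LHS by parts once:
  ∫_0^7/2 −u'' v dx = −[u'(x) v(x)]_0^7/2 + ∫_0^7/2 u'(x) v'(x) dx.
Thus ∫_0^7/2 u'(x) v'(x) dx = ∫_0^7/2 f(x) v(x) dx + [u'(x) v(x)]_0^7/2.
Choose V so that boundary terms are either known or forced to vanish.
u has homogeneous Neumann: u'(0) = u'(7/2) = 0. So [u' v]_0^7/2 = 0·v(7/2) − 0·v(0) = 0 for any v; take V = H^1(0, 7/2).
Weak formulation: find u (satisfying any essential BC) such that ∫_0^7/2 u'(x) v'(x) dx = ∫_0^7/2 f v dx for all v ∈ V (homogeneous Neumann, so boundary terms vanish).
Substituting f(x) = x - 7/4, the right-hand side is ∫_0^7/2 (x - 7/4) v dx.
Compatibility check (pure Neumann): taking v ≡ 1 ∈ V gives 0 = ∫_0^7/2 f dx + (0) − (0), i.e. ∫_0^7/2 f dx must equal u'(0) − u'(7/2) = 0. Indeed ∫_0^7/2 (x - 7/4) dx = 0, so the data are compatible. The solution is then unique only up to an additive constant (fix it e.g. by requiring ∫_0^7/2 u dx = 0).


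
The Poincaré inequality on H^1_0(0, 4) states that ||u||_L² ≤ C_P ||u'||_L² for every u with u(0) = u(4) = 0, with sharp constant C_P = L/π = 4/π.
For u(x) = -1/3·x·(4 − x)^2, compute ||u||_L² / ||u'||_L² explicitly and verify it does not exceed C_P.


||u||_L² / ||u'||_L² = 2*sqrt(14)/7 < C_P = 4/π.

u(x) = -1/3·x·(4 − x)^2, so u'(x) = (4 - 3*x)*(x - 4)/3.
u(x) = -1/3·x·(4 − x)^2 vanishes at x = 0 and x = 4, so u ∈ H^1_0(0, 4). Differentiate via the product rule and integrate the resulting polynomials term by term.
  ∫_0^4 u² dx = ∫_0^4 (x^6/9 - 16*x^5/9 + 32*x^4/3 - 256*x^3/9 + 256*x^2/9) dx. Term by term:
    ∫_0^4 x^6/9 dx = 16384/63;  ∫_0^4 -16*x^5/9 dx = -32768/27;  ∫_0^4 32*x^4/3 dx = 32768/15;
    ∫_0^4 -256*x^3/9 dx = -16384/9;  ∫_0^4 256*x^2/9 dx = 16384/27.
  Sum: 16384/63 − 32768/27 + 32768/15 − 16384/9 + 16384/27 = 16384/945.
  ∫_0^4 (u')² dx = ∫_0^4 (x^4 - 32*x^3/3 + 352*x^2/9 - 512*x/9 + 256/9) dx. Term by term:
    ∫_0^4 x^4 dx = 1024/5;  ∫_0^4 -32*x^3/3 dx = -2048/3;  ∫_0^4 352*x^2/9 dx = 22528/27;
    ∫_0^4 -512*x/9 dx = -4096/9;  ∫_0^4 256/9 dx = 1024/9.
  Sum: 1024/5 − 2048/3 + 22528/27 − 4096/9 + 1024/9 = 2048/135.
∫_0^4 u² dx = 16384/945, so ||u||_L² = 128*sqrt(105)/315.
∫_0^4 (u')² dx = 2048/135, so ||u'||_L² = 32*sqrt(30)/45.
Ratio ||u||_L² / ||u'||_L² = 2*sqrt(14)/7.
Sharp Poincaré constant on H^1_0(0, 4) is C_P = L/π = 4/π, achieved by sin(π/4·x).
A polynomial bump cannot attain the sharp Poincaré constant (only the first sine eigenfunction does), so the ratio is strictly less than C_P, consistent with ||u||_L² ≤ C_P ||u'||_L².


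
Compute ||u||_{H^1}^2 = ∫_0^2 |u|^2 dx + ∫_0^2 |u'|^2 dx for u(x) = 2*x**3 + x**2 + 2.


||u||_{H^1}^2 = 17848/35

The H^1 norm (squared) on an interval (0, L) is
  ||u||_{H^1}^2 = ∫_0^L u(x)^2 dx + ∫_0^L u'(x)^2 dx.
Compute u'(x) = 6*x**2 + 2*x.
Then u(x)^2 = 4*x**6 + 4*x**5 + x**4 + 8*x**3 + 4*x**2 + 4 and u'(x)^2 = 36*x**4 + 24*x**3 + 4*x**2.
Integrate each monomial from 0 to 2 using ∫_0^2 c·x^n dx = c·2^(n+1)/(n+1):
  ∫_0^2 u(x)^2 dx = ∫_0^2 (4*x^6 + 4*x^5 + x^4 + 8*x^3 + 4*x^2 + 4) dx. Term by term:
    ∫_0^2 4*x^6 dx = 512/7;  ∫_0^2 4*x^5 dx = 128/3;  ∫_0^2 x^4 dx = 32/5;
    ∫_0^2 8*x^3 dx = 32;  ∫_0^2 4*x^2 dx = 32/3;  ∫_0^2 4 dx = 8.
  Sum: 512/7 + 128/3 + 32/5 + 32 + 32/3 + 8 = 18152/105.
  ∫_0^2 u'(x)^2 dx = ∫_0^2 (36*x^4 + 24*x^3 + 4*x^2) dx. Term by term:
    ∫_0^2 36*x^4 dx = 1152/5;  ∫_0^2 24*x^3 dx = 96;  ∫_0^2 4*x^2 dx = 32/3.
  Sum: 1152/5 + 96 + 32/3 = 5056/15.
Adding: ||u||_{H^1}^2 = 18152/105 + 5056/15 = 17848/35.


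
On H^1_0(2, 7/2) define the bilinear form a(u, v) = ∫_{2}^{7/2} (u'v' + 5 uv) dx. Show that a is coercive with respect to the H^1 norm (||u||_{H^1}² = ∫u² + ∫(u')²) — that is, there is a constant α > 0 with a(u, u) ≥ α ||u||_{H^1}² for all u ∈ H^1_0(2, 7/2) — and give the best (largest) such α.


α = 1

Coercivity of a(·,·) on H^1_0(2, 7/2) means a(u, u) ≥ α ||u||_{H^1}² for every u ∈ H^1_0.
The interval has length L = 3/2, and Poincaré/coercivity depend only on L. Here a(u, u) = ∫(u')² + (5)·∫u².
Here c = 5 ≥ 1, so a(u,u) = ∫(u')² + c∫u² ≥ ∫(u')² + ∫u² = ||u||_{H^1}², i.e. α = 1 works. No larger α is possible: a(u,u) ≥ α||u||_{H^1}² means (1−α)∫(u')² ≥ (α−c)∫u², and for the modes u_n = sin(nπ(x−x₀)/L) (x₀ the left endpoint) one has ∫u_n²/∫(u_n')² = (L/(nπ))² → 0, so a(u_n,u_n)/||u_n||_{H^1}² → 1. Hence the optimal constant is α = 1.
Therefore α = 1.


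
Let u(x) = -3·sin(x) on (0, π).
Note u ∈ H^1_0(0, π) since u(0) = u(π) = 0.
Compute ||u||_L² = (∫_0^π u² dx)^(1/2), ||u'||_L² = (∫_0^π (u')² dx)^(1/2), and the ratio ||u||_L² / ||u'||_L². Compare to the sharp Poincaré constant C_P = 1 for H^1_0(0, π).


||u||_L² / ||u'||_L² = 1 = C_P.

u(x) = -3·sin(x), so u'(x) = -3*cos(x).
Writing u(x) = A·sin(kπx/L) with A = -3 and k = 1, use ∫_0^L sin²(kπx/L) dx = L/2 and ∫_0^L cos²(kπx/L) dx = L/2.
u² = 9·sin²(x) and (u')² = 9·cos²(x), and each of sin², cos² integrates to L/2 = π/2 over (0, π).
∫_0^π u² dx = 9*π/2, so ||u||_L² = 3*sqrt(2)*sqrt(π)/2.
∫_0^π (u')² dx = 9*π/2, so ||u'||_L² = 3*sqrt(2)*sqrt(π)/2.
Ratio ||u||_L² / ||u'||_L² = 1.
Sharp Poincaré constant on H^1_0(0, π) is C_P = L/π = 1, achieved by sin(x).
This is the k = 1 eigenfunction (up to amplitude), so the ratio equals the sharp Poincaré constant exactly.


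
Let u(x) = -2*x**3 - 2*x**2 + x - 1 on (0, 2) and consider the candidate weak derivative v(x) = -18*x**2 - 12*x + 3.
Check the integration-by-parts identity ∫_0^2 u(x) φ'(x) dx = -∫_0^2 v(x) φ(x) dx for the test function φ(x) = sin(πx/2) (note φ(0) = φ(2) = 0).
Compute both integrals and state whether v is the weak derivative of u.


LHS = -192/π^3 + 60/π, RHS = -576/π^3 + 180/π. No, v is not the weak derivative of u.

u(x) = -2*x**3 - 2*x**2 + x - 1, classical derivative u'(x) = -6*x**2 - 4*x + 1.
φ(x) = sin(πx/2), so φ'(x) = π*cos(π*x/2)/2.
Note φ(0) = φ(2) = 0, so the boundary term u·φ vanishes.
LHS = ∫_0^2 u(x) φ'(x) dx = ∫_0^2 (-π*x^3*cos(π*x/2) - π*x^2*cos(π*x/2) + π*x*cos(π*x/2)/2 - π*cos(π*x/2)/2) dx. Term by term:
  ∫_0^2 -π*cos(π*x/2)/2 dx = 0;  ∫_0^2 π*x*cos(π*x/2)/2 dx = -4/π;  ∫_0^2 -π*x^2*cos(π*x/2) dx = 16/π;
  ∫_0^2 -π*x^3*cos(π*x/2) dx = -192/π^3 + 48/π.
Sum: 0 − 4/π + 16/π + -192/π^3 + 48/π = -192/π^3 + 60/π.
So LHS = -192/π^3 + 60/π.
∫_0^2 v(x) φ(x) dx = ∫_0^2 (-18*x^2*sin(π*x/2) - 12*x*sin(π*x/2) + 3*sin(π*x/2)) dx. Term by term:
  ∫_0^2 3*sin(π*x/2) dx = 12/π;  ∫_0^2 -18*x^2*sin(π*x/2) dx = -144/π + 576/π^3;  ∫_0^2 -12*x*sin(π*x/2) dx = -48/π.
Sum: 12/π + -144/π + 576/π^3 − 48/π = -180/π + 576/π^3.
So RHS = -∫_0^2 v(x) φ(x) dx = -576/π^3 + 180/π.
LHS − RHS = -120/π + 384/π^3 ≠ 0, so the identity fails.
(For a valid weak derivative the identity must hold for EVERY test function, in particular this one. The failure shows v is NOT the weak derivative of u.)
Correct weak derivative would be u'(x) = -6*x**2 - 4*x + 1.


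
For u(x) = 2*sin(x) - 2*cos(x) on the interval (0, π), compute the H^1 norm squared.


||u||_{H^1(0,π)}^2 = 8*π

u'(x) = 2*sin(x) + 2*cos(x).
Expand u² and (u')² and integrate term by term on (0, π), using: for integers n ≥ 1, ∫_0^π sin²(nx) dx = ∫_0^π cos²(nx) dx = π/2; for n ≠ n', ∫_0^π sin(nx)sin(n'x) dx = ∫_0^π cos(nx)cos(n'x) dx = 0; and by product-to-sum, ∫_0^π sin(nx)cos(n'x) dx = ½∫_0^π [sin((n+n')x) + sin((n−n')x)] dx, which is 0 when n+n' is even and 2n/(n²−n'²) when n+n' is odd (it need not vanish on (0, π)).
  u² squared terms: (-2)²·∫cos(x)² dx = 4·π/2 = 2*π;  (2)²·∫sin(x)² dx = 4·π/2 = 2*π.
  u² cross terms: 2·(-2)·(2)·∫cos(x)·sin(x) dx = -8·(0) = 0.
  So ∫_0^π u² dx = 2*π + 2*π + 0 = 4*π.
  (u')² squared terms: (2)²·∫cos(x)² dx = 4·π/2 = 2*π;  (2)²·∫sin(x)² dx = 4·π/2 = 2*π.
  (u')² cross terms: 2·(2)·(2)·∫cos(x)·sin(x) dx = 8·(0) = 0.
  So ∫_0^π (u')² dx = 2*π + 2*π + 0 = 4*π.
||u||_{H^1}^2 = (4*π) + (4*π) = 8*π.


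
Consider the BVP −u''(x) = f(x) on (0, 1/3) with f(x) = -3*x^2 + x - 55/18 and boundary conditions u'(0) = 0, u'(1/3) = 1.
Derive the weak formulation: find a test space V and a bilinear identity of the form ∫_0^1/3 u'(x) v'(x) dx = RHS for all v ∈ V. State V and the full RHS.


V = H^1(0, 1/3) (v unrestricted at boundary; u is determined up to an additive constant); weak form: ∫_0^1/3 u'v' dx = ∫_0^1/3 (-3*x^2 + x - 55/18) v dx + v(1/3) for all v ∈ V.

Multiply both sides by a test function v and integrate from 0 to 1/3:
  ∫_0^1/3 −u''(x) v(x) dx = ∫_0^1/3 f(x) v(x) dx.
Integrate the LHS by parts once:
  ∫_0^1/3 −u'' v dx = −[u'(x) v(x)]_0^1/3 + ∫_0^1/3 u'(x) v'(x) dx.
Thus ∫_0^1/3 u'(x) v'(x) dx = ∫_0^1/3 f(x) v(x) dx + [u'(x) v(x)]_0^1/3.
Choose V so that boundary terms are either known or forced to vanish.
u has inhomogeneous Neumann u'(0) = 0, u'(1/3) = 1. [u' v]_0^1/3 = (1)·v(1/3) − (0)·v(0) = v(1/3). Take V = H^1(0, 1/3); boundary term becomes part of RHS.
Weak formulation: find u (satisfying any essential BC) such that ∫_0^1/3 u'(x) v'(x) dx = ∫_0^1/3 f v dx + v(1/3) for all v ∈ V (Neumann data are natural BCs: they enter the RHS as boundary terms).
Substituting f(x) = -3*x^2 + x - 55/18, the right-hand side is ∫_0^1/3 (-3*x^2 + x - 55/18) v dx + v(1/3).
Compatibility check (pure Neumann): taking v ≡ 1 ∈ V gives 0 = ∫_0^1/3 f dx + (1) − (0), i.e. ∫_0^1/3 f dx must equal u'(0) − u'(1/3) = -1. Indeed ∫_0^1/3 (-3*x^2 + x - 55/18) dx = -1, so the data are compatible. The solution is then unique only up to an additive constant (fix it e.g. by requiring ∫_0^1/3 u dx = 0).


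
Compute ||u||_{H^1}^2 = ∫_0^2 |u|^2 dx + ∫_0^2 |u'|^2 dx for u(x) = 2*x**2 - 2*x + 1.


||u||_{H^1}^2 = 138/5

The H^1 norm (squared) on an interval (0, L) is
  ||u||_{H^1}^2 = ∫_0^L u(x)^2 dx + ∫_0^L u'(x)^2 dx.
Compute u'(x) = 4*x - 2.
Then u(x)^2 = 4*x**4 - 8*x**3 + 8*x**2 - 4*x + 1 and u'(x)^2 = 16*x**2 - 16*x + 4.
Integrate each monomial from 0 to 2 using ∫_0^2 c·x^n dx = c·2^(n+1)/(n+1):
  ∫_0^2 u(x)^2 dx = ∫_0^2 (4*x^4 - 8*x^3 + 8*x^2 - 4*x + 1) dx. Term by term:
    ∫_0^2 4*x^4 dx = 128/5;  ∫_0^2 -8*x^3 dx = -32;  ∫_0^2 8*x^2 dx = 64/3;
    ∫_0^2 -4*x dx = -8;  ∫_0^2 1 dx = 2.
  Sum: 128/5 − 32 + 64/3 − 8 + 2 = 134/15.
  ∫_0^2 u'(x)^2 dx = ∫_0^2 (16*x^2 - 16*x + 4) dx. Term by term:
    ∫_0^2 16*x^2 dx = 128/3;  ∫_0^2 -16*x dx = -32;  ∫_0^2 4 dx = 8.
  Sum: 128/3 − 32 + 8 = 56/3.
Adding: ||u||_{H^1}^2 = 134/15 + 56/3 = 138/5.


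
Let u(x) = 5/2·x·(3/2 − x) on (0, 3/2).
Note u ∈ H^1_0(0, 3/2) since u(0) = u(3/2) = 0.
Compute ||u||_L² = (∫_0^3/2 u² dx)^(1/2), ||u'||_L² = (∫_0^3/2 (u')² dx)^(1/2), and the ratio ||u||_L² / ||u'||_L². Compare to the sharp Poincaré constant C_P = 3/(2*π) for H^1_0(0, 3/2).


||u||_L² / ||u'||_L² = 3*sqrt(10)/20 < C_P = 3/(2*π).

u(x) = 5/2·x·(3/2 − x), so u'(x) = 15/4 - 5*x.
u(x) = 5/2·x·(3/2 − x) vanishes at x = 0 and x = 3/2, so u ∈ H^1_0(0, 3/2). Differentiate via the product rule and integrate the resulting polynomials term by term.
  ∫_0^3/2 u² dx = ∫_0^3/2 (25*x^4/4 - 75*x^3/4 + 225*x^2/16) dx. Term by term:
    ∫_0^3/2 25*x^4/4 dx = 1215/128;  ∫_0^3/2 -75*x^3/4 dx = -6075/256;  ∫_0^3/2 225*x^2/16 dx = 2025/128.
  Sum: 1215/128 − 6075/256 + 2025/128 = 405/256.
  ∫_0^3/2 (u')² dx = ∫_0^3/2 (25*x^2 - 75*x/2 + 225/16) dx. Term by term:
    ∫_0^3/2 25*x^2 dx = 225/8;  ∫_0^3/2 -75*x/2 dx = -675/16;  ∫_0^3/2 225/16 dx = 675/32.
  Sum: 225/8 − 675/16 + 675/32 = 225/32.
∫_0^3/2 u² dx = 405/256, so ||u||_L² = 9*sqrt(5)/16.
∫_0^3/2 (u')² dx = 225/32, so ||u'||_L² = 15*sqrt(2)/8.
Ratio ||u||_L² / ||u'||_L² = 3*sqrt(10)/20.
Sharp Poincaré constant on H^1_0(0, 3/2) is C_P = L/π = 3/(2*π), achieved by sin(2*π/3·x).
A polynomial bump cannot attain the sharp Poincaré constant (only the first sine eigenfunction does), so the ratio is strictly less than C_P, consistent with ||u||_L² ≤ C_P ||u'||_L².


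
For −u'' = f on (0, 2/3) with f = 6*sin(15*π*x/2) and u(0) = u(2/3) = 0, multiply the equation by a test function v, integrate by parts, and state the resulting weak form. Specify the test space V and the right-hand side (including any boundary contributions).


V = H^1_0(0, 2/3) (so v(0) = v(2/3) = 0); weak form: ∫_0^2/3 u'v' dx = ∫_0^2/3 (6*sin(15*π*x/2)) v dx for all v ∈ V.

Multiply both sides by a test function v and integrate from 0 to 2/3:
  ∫_0^2/3 −u''(x) v(x) dx = ∫_0^2/3 f(x) v(x) dx.
Integrate the LHS by parts once:
  ∫_0^2/3 −u'' v dx = −[u'(x) v(x)]_0^2/3 + ∫_0^2/3 u'(x) v'(x) dx.
Thus ∫_0^2/3 u'(x) v'(x) dx = ∫_0^2/3 f(x) v(x) dx + [u'(x) v(x)]_0^2/3.
Choose V so that boundary terms are either known or forced to vanish.
u is Dirichlet: u(0) = u(2/3) = 0. Let V = H^1_0(0, 2/3); then v(0) = v(2/3) = 0, and [u' v]_0^2/3 = 0.
Weak formulation: find u (satisfying any essential BC) such that ∫_0^2/3 u'(x) v'(x) dx = ∫_0^2/3 f v dx for all v ∈ V.
Substituting f(x) = 6*sin(15*π*x/2), the right-hand side is ∫_0^2/3 (6*sin(15*π*x/2)) v dx.


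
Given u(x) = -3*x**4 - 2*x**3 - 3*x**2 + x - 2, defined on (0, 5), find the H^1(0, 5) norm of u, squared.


||u||_{H^1}^2 = 103208075/21

The H^1 norm (squared) on an interval (0, L) is
  ||u||_{H^1}^2 = ∫_0^L u(x)^2 dx + ∫_0^L u'(x)^2 dx.
Compute u'(x) = -12*x**3 - 6*x**2 - 6*x + 1.
Then u(x)^2 = 9*x**8 + 12*x**7 + 22*x**6 + 6*x**5 + 17*x**4 + 2*x**3 + 13*x**2 - 4*x + 4 and u'(x)^2 = 144*x**6 + 144*x**5 + 180*x**4 + 48*x**3 + 24*x**2 - 12*x + 1.
Integrate each monomial from 0 to 5 using ∫_0^5 c·x^n dx = c·5^(n+1)/(n+1):
  ∫_0^5 u(x)^2 dx = ∫_0^5 (9*x^8 + 12*x^7 + 22*x^6 + 6*x^5 + 17*x^4 + 2*x^3 + 13*x^2 - 4*x + 4) dx. Term by term:
    ∫_0^5 9*x^8 dx = 1953125;  ∫_0^5 12*x^7 dx = 1171875/2;  ∫_0^5 22*x^6 dx = 1718750/7;
    ∫_0^5 6*x^5 dx = 15625;  ∫_0^5 17*x^4 dx = 10625;  ∫_0^5 2*x^3 dx = 625/2;
    ∫_0^5 13*x^2 dx = 1625/3;  ∫_0^5 -4*x dx = -50;  ∫_0^5 4 dx = 20.
  Sum: 1953125 + 1171875/2 + 1718750/7 + 15625 + 10625 + 625/2 + 1625/3 − 50 + 20 = 59045120/21.
  ∫_0^5 u'(x)^2 dx = ∫_0^5 (144*x^6 + 144*x^5 + 180*x^4 + 48*x^3 + 24*x^2 - 12*x + 1) dx. Term by term:
    ∫_0^5 144*x^6 dx = 11250000/7;  ∫_0^5 144*x^5 dx = 375000;  ∫_0^5 180*x^4 dx = 112500;
    ∫_0^5 48*x^3 dx = 7500;  ∫_0^5 24*x^2 dx = 1000;  ∫_0^5 -12*x dx = -150;
    ∫_0^5 1 dx = 5.
  Sum: 11250000/7 + 375000 + 112500 + 7500 + 1000 − 150 + 5 = 14720985/7.
Adding: ||u||_{H^1}^2 = 59045120/21 + 14720985/7 = 103208075/21.


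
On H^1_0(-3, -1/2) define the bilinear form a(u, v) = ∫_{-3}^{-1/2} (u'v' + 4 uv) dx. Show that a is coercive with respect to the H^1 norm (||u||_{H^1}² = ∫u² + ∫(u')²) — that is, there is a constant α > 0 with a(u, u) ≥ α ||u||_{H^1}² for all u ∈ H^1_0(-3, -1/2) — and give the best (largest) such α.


α = 1

Coercivity of a(·,·) on H^1_0(-3, -1/2) means a(u, u) ≥ α ||u||_{H^1}² for every u ∈ H^1_0.
The interval has length L = 5/2, and Poincaré/coercivity depend only on L. Here a(u, u) = ∫(u')² + (4)·∫u².
Here c = 4 ≥ 1, so a(u,u) = ∫(u')² + c∫u² ≥ ∫(u')² + ∫u² = ||u||_{H^1}², i.e. α = 1 works. No larger α is possible: a(u,u) ≥ α||u||_{H^1}² means (1−α)∫(u')² ≥ (α−c)∫u², and for the modes u_n = sin(nπ(x−x₀)/L) (x₀ the left endpoint) one has ∫u_n²/∫(u_n')² = (L/(nπ))² → 0, so a(u_n,u_n)/||u_n||_{H^1}² → 1. Hence the optimal constant is α = 1.
Therefore α = 1.


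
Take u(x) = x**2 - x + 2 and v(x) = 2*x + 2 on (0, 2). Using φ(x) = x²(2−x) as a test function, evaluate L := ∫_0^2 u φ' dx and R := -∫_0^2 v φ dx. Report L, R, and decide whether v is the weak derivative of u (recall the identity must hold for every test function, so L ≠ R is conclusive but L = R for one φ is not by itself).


LHS = -28/15, RHS = -88/15. No, v is not the weak derivative of u.

u(x) = x**2 - x + 2, classical derivative u'(x) = 2*x - 1.
φ(x) = x²(2−x), so φ'(x) = x*(4 - 3*x).
Note φ(0) = φ(2) = 0, so the boundary term u·φ vanishes.
LHS = ∫_0^2 u(x) φ'(x) dx = ∫_0^2 (-3*x^4 + 7*x^3 - 10*x^2 + 8*x) dx. Term by term:
  ∫_0^2 -3*x^4 dx = -96/5;  ∫_0^2 7*x^3 dx = 28;  ∫_0^2 -10*x^2 dx = -80/3;
  ∫_0^2 8*x dx = 16.
Sum: -96/5 + 28 − 80/3 + 16 = -28/15.
So LHS = -28/15.
∫_0^2 v(x) φ(x) dx = ∫_0^2 (-2*x^4 + 2*x^3 + 4*x^2) dx. Term by term:
  ∫_0^2 -2*x^4 dx = -64/5;  ∫_0^2 2*x^3 dx = 8;  ∫_0^2 4*x^2 dx = 32/3.
Sum: -64/5 + 8 + 32/3 = 88/15.
So RHS = -∫_0^2 v(x) φ(x) dx = -88/15.
LHS − RHS = 4 ≠ 0, so the identity fails.
(For a valid weak derivative the identity must hold for EVERY test function, in particular this one. The failure shows v is NOT the weak derivative of u.)
Correct weak derivative would be u'(x) = 2*x - 1.


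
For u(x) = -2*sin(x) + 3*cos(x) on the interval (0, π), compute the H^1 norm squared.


||u||_{H^1(0,π)}^2 = 13*π

u'(x) = -3*sin(x) - 2*cos(x).
Expand u² and (u')² and integrate term by term on (0, π), using: for integers n ≥ 1, ∫_0^π sin²(nx) dx = ∫_0^π cos²(nx) dx = π/2; for n ≠ n', ∫_0^π sin(nx)sin(n'x) dx = ∫_0^π cos(nx)cos(n'x) dx = 0; and by product-to-sum, ∫_0^π sin(nx)cos(n'x) dx = ½∫_0^π [sin((n+n')x) + sin((n−n')x)] dx, which is 0 when n+n' is even and 2n/(n²−n'²) when n+n' is odd (it need not vanish on (0, π)).
  u² squared terms: (-2)²·∫sin(x)² dx = 4·π/2 = 2*π;  (3)²·∫cos(x)² dx = 9·π/2 = 9*π/2.
  u² cross terms: 2·(-2)·(3)·∫sin(x)·cos(x) dx = -12·(0) = 0.
  So ∫_0^π u² dx = 2*π + 9*π/2 + 0 = 13*π/2.
  (u')² squared terms: (-3)²·∫sin(x)² dx = 9·π/2 = 9*π/2;  (-2)²·∫cos(x)² dx = 4·π/2 = 2*π.
  (u')² cross terms: 2·(-3)·(-2)·∫sin(x)·cos(x) dx = 12·(0) = 0.
  So ∫_0^π (u')² dx = 9*π/2 + 2*π + 0 = 13*π/2.
||u||_{H^1}^2 = (13*π/2) + (13*π/2) = 13*π.


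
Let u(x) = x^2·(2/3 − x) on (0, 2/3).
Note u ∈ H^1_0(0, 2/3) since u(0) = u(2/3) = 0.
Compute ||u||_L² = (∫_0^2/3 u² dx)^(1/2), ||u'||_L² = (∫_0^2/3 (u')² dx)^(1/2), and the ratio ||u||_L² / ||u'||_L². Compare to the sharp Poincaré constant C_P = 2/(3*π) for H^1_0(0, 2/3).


||u||_L² / ||u'||_L² = sqrt(14)/21 < C_P = 2/(3*π).

u(x) = x^2·(2/3 − x), so u'(x) = x*(4 - 9*x)/3.
u(x) = x^2·(2/3 − x) vanishes at x = 0 and x = 2/3, so u ∈ H^1_0(0, 2/3). Differentiate via the product rule and integrate the resulting polynomials term by term.
  ∫_0^2/3 u² dx = ∫_0^2/3 (x^6 - 4*x^5/3 + 4*x^4/9) dx. Term by term:
    ∫_0^2/3 x^6 dx = 128/15309;  ∫_0^2/3 -4*x^5/3 dx = -128/6561;  ∫_0^2/3 4*x^4/9 dx = 128/10935.
  Sum: 128/15309 − 128/6561 + 128/10935 = 128/229635.
  ∫_0^2/3 (u')² dx = ∫_0^2/3 (9*x^4 - 8*x^3 + 16*x^2/9) dx. Term by term:
    ∫_0^2/3 9*x^4 dx = 32/135;  ∫_0^2/3 -8*x^3 dx = -32/81;  ∫_0^2/3 16*x^2/9 dx = 128/729.
  Sum: 32/135 − 32/81 + 128/729 = 64/3645.
∫_0^2/3 u² dx = 128/229635, so ||u||_L² = 8*sqrt(70)/2835.
∫_0^2/3 (u')² dx = 64/3645, so ||u'||_L² = 8*sqrt(5)/135.
Ratio ||u||_L² / ||u'||_L² = sqrt(14)/21.
Sharp Poincaré constant on H^1_0(0, 2/3) is C_P = L/π = 2/(3*π), achieved by sin(3*π/2·x).
A polynomial bump cannot attain the sharp Poincaré constant (only the first sine eigenfunction does), so the ratio is strictly less than C_P, consistent with ||u||_L² ≤ C_P ||u'||_L².


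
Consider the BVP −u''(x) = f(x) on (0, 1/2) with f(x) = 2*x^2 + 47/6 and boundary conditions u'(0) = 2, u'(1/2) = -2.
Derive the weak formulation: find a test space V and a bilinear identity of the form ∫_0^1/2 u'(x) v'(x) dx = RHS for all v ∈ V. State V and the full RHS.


V = H^1(0, 1/2) (v unrestricted at boundary; u is determined up to an additive constant); weak form: ∫_0^1/2 u'v' dx = ∫_0^1/2 (2*x^2 + 47/6) v dx − 2·v(1/2) − 2·v(0) for all v ∈ V.

Multiply both sides by a test function v and integrate from 0 to 1/2:
  ∫_0^1/2 −u''(x) v(x) dx = ∫_0^1/2 f(x) v(x) dx.
Integrate the LHS by parts once:
  ∫_0^1/2 −u'' v dx = −[u'(x) v(x)]_0^1/2 + ∫_0^1/2 u'(x) v'(x) dx.
Thus ∫_0^1/2 u'(x) v'(x) dx = ∫_0^1/2 f(x) v(x) dx + [u'(x) v(x)]_0^1/2.
Choose V so that boundary terms are either known or forced to vanish.
u has inhomogeneous Neumann u'(0) = 2, u'(1/2) = -2. [u' v]_0^1/2 = (-2)·v(1/2) − (2)·v(0) = − 2·v(1/2) − 2·v(0). Take V = H^1(0, 1/2); boundary term becomes part of RHS.
Weak formulation: find u (satisfying any essential BC) such that ∫_0^1/2 u'(x) v'(x) dx = ∫_0^1/2 f v dx − 2·v(1/2) − 2·v(0) for all v ∈ V (Neumann data are natural BCs: they enter the RHS as boundary terms).
Substituting f(x) = 2*x^2 + 47/6, the right-hand side is ∫_0^1/2 (2*x^2 + 47/6) v dx − 2·v(1/2) − 2·v(0).
Compatibility check (pure Neumann): taking v ≡ 1 ∈ V gives 0 = ∫_0^1/2 f dx + (-2) − (2), i.e. ∫_0^1/2 f dx must equal u'(0) − u'(1/2) = 4. Indeed ∫_0^1/2 (2*x^2 + 47/6) dx = 4, so the data are compatible. The solution is then unique only up to an additive constant (fix it e.g. by requiring ∫_0^1/2 u dx = 0).


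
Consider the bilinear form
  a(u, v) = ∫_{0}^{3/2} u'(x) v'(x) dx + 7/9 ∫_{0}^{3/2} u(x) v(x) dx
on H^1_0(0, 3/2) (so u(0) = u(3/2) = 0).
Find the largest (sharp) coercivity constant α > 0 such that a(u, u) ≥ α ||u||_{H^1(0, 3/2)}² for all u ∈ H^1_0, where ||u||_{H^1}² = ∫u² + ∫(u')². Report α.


α = (7 + 4*π^2)/(9 + 4*π^2)

Coercivity of a(·,·) on H^1_0(0, 3/2) means a(u, u) ≥ α ||u||_{H^1}² for every u ∈ H^1_0.
The interval has length L = 3/2, and Poincaré/coercivity depend only on L. Here a(u, u) = ∫(u')² + (7/9)·∫u².
Here 0 < c = 7/9 < 1. The condition a(u,u) ≥ α||u||_{H^1}² reads (1−α)∫(u')² ≥ (α−c)∫u². Any admissible α is ≤ 1 (rapidly oscillating u have ∫u²/∫(u')² → 0), and α = 1 would force 0 ≥ (1−c)∫u², impossible since c < 1; so 1−α > 0. By the sharp Poincaré inequality on H^1_0 of an interval of length L, ∫(u')² ≥ (π/L)²∫u² with equality for the first sine mode sin(π(x−x₀)/L) (x₀ the left endpoint), so the inequality holds for all u iff (1−α)(π/L)² ≥ α − c, i.e. α ≤ ((π/L)² + c)/((π/L)² + 1) = (1 + c(L/π)²)/(1 + (L/π)²). With (π/L)² = 4*π^2/9 and c = 7/9, the largest admissible constant is α = ((π/L)² + c)/((π/L)² + 1).
Simplifying, α = (7 + 4*π^2)/(9 + 4*π^2).


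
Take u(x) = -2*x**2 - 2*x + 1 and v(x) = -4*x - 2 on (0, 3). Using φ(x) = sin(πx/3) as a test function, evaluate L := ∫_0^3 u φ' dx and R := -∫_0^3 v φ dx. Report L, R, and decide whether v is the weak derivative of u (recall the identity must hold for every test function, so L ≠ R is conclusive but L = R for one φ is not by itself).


LHS = 48/π, RHS = 48/π. Yes, v = u' weakly.

u(x) = -2*x**2 - 2*x + 1, classical derivative u'(x) = -4*x - 2.
φ(x) = sin(πx/3), so φ'(x) = π*cos(π*x/3)/3.
Note φ(0) = φ(3) = 0, so the boundary term u·φ vanishes.
LHS = ∫_0^3 u(x) φ'(x) dx = ∫_0^3 (-2*π*x^2*cos(π*x/3)/3 - 2*π*x*cos(π*x/3)/3 + π*cos(π*x/3)/3) dx. Term by term:
  ∫_0^3 π*cos(π*x/3)/3 dx = 0;  ∫_0^3 -2*π*x*cos(π*x/3)/3 dx = 12/π;  ∫_0^3 -2*π*x^2*cos(π*x/3)/3 dx = 36/π.
Sum: 0 + 12/π + 36/π = 48/π.
So LHS = 48/π.
∫_0^3 v(x) φ(x) dx = ∫_0^3 (-4*x*sin(π*x/3) - 2*sin(π*x/3)) dx. Term by term:
  ∫_0^3 -2*sin(π*x/3) dx = -12/π;  ∫_0^3 -4*x*sin(π*x/3) dx = -36/π.
Sum: -12/π − 36/π = -48/π.
So RHS = -∫_0^3 v(x) φ(x) dx = 48/π.
LHS = RHS, so the identity holds for this test φ.
Moreover u is smooth here and v(x) = u'(x) = -4*x - 2 pointwise, so the identity holds for every test function. Hence v is the weak derivative of u.


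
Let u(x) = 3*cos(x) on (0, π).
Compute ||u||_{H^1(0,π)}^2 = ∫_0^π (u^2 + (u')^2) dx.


||u||_{H^1(0,π)}^2 = 9*π

u'(x) = -3*sin(x).
Expand u² and (u')² and integrate term by term on (0, π), using: for integers n ≥ 1, ∫_0^π sin²(nx) dx = ∫_0^π cos²(nx) dx = π/2; for n ≠ n', ∫_0^π sin(nx)sin(n'x) dx = ∫_0^π cos(nx)cos(n'x) dx = 0; and by product-to-sum, ∫_0^π sin(nx)cos(n'x) dx = ½∫_0^π [sin((n+n')x) + sin((n−n')x)] dx, which is 0 when n+n' is even and 2n/(n²−n'²) when n+n' is odd (it need not vanish on (0, π)).
  u² squared terms: (3)²·∫cos(x)² dx = 9·π/2 = 9*π/2.
  So ∫_0^π u² dx = 9*π/2.
  (u')² squared terms: (-3)²·∫sin(x)² dx = 9·π/2 = 9*π/2.
  So ∫_0^π (u')² dx = 9*π/2.
||u||_{H^1}^2 = (9*π/2) + (9*π/2) = 9*π.


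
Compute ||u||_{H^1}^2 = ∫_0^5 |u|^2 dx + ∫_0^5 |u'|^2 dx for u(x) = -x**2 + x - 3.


||u||_{H^1}^2 = 4175/6

The H^1 norm (squared) on an interval (0, L) is
  ||u||_{H^1}^2 = ∫_0^L u(x)^2 dx + ∫_0^L u'(x)^2 dx.
Compute u'(x) = 1 - 2*x.
Then u(x)^2 = x**4 - 2*x**3 + 7*x**2 - 6*x + 9 and u'(x)^2 = 4*x**2 - 4*x + 1.
Integrate each monomial from 0 to 5 using ∫_0^5 c·x^n dx = c·5^(n+1)/(n+1):
  ∫_0^5 u(x)^2 dx = ∫_0^5 (x^4 - 2*x^3 + 7*x^2 - 6*x + 9) dx. Term by term:
    ∫_0^5 x^4 dx = 625;  ∫_0^5 -2*x^3 dx = -625/2;  ∫_0^5 7*x^2 dx = 875/3;
    ∫_0^5 -6*x dx = -75;  ∫_0^5 9 dx = 45.
  Sum: 625 − 625/2 + 875/3 − 75 + 45 = 3445/6.
  ∫_0^5 u'(x)^2 dx = ∫_0^5 (4*x^2 - 4*x + 1) dx. Term by term:
    ∫_0^5 4*x^2 dx = 500/3;  ∫_0^5 -4*x dx = -50;  ∫_0^5 1 dx = 5.
  Sum: 500/3 − 50 + 5 = 365/3.
Adding: ||u||_{H^1}^2 = 3445/6 + 365/3 = 4175/6.


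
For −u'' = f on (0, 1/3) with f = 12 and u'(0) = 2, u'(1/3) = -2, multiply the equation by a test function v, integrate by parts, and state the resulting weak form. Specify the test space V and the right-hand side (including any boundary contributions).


V = H^1(0, 1/3) (v unrestricted at boundary; u is determined up to an additive constant); weak form: ∫_0^1/3 u'v' dx = ∫_0^1/3 (12) v dx − 2·v(1/3) − 2·v(0) for all v ∈ V.

Multiply both sides by a test function v and integrate from 0 to 1/3:
  ∫_0^1/3 −u''(x) v(x) dx = ∫_0^1/3 f(x) v(x) dx.
Integrate the LHS by parts once:
  ∫_0^1/3 −u'' v dx = −[u'(x) v(x)]_0^1/3 + ∫_0^1/3 u'(x) v'(x) dx.
Thus ∫_0^1/3 u'(x) v'(x) dx = ∫_0^1/3 f(x) v(x) dx + [u'(x) v(x)]_0^1/3.
Choose V so that boundary terms are either known or forced to vanish.
u has inhomogeneous Neumann u'(0) = 2, u'(1/3) = -2. [u' v]_0^1/3 = (-2)·v(1/3) − (2)·v(0) = − 2·v(1/3) − 2·v(0). Take V = H^1(0, 1/3); boundary term becomes part of RHS.
Weak formulation: find u (satisfying any essential BC) such that ∫_0^1/3 u'(x) v'(x) dx = ∫_0^1/3 f v dx − 2·v(1/3) − 2·v(0) for all v ∈ V (Neumann data are natural BCs: they enter the RHS as boundary terms).
Substituting f(x) = 12, the right-hand side is ∫_0^1/3 (12) v dx − 2·v(1/3) − 2·v(0).
Compatibility check (pure Neumann): taking v ≡ 1 ∈ V gives 0 = ∫_0^1/3 f dx + (-2) − (2), i.e. ∫_0^1/3 f dx must equal u'(0) − u'(1/3) = 4. Indeed ∫_0^1/3 (12) dx = 4, so the data are compatible. The solution is then unique only up to an additive constant (fix it e.g. by requiring ∫_0^1/3 u dx = 0).


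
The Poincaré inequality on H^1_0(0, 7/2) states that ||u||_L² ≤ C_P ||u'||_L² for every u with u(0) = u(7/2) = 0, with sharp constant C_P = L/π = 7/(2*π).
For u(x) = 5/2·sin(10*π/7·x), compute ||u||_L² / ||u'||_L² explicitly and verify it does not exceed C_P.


||u||_L² / ||u'||_L² = 7/(10*π) < C_P = 7/(2*π).

u(x) = 5/2·sin(10*π/7·x), so u'(x) = 25*π*cos(10*π*x/7)/7.
Writing u(x) = A·sin(kπx/L) with A = 5/2 and k = 5, use ∫_0^L sin²(kπx/L) dx = L/2 and ∫_0^L cos²(kπx/L) dx = L/2.
u² = 25/4·sin²(10*π/7·x) and (u')² = 625*π^2/49·cos²(10*π/7·x), and each of sin², cos² integrates to L/2 = 7/4 over (0, 7/2).
∫_0^7/2 u² dx = 175/16, so ||u||_L² = 5*sqrt(7)/4.
∫_0^7/2 (u')² dx = 625*π^2/28, so ||u'||_L² = 25*sqrt(7)*π/14.
Ratio ||u||_L² / ||u'||_L² = 7/(10*π).
Sharp Poincaré constant on H^1_0(0, 7/2) is C_P = L/π = 7/(2*π), achieved by sin(2*π/7·x).
This is the k = 5 harmonic; the ratio L/(kπ) is strictly less than C_P = L/π, consistent with the sharp inequality ||u||_L² ≤ C_P ||u'||_L².


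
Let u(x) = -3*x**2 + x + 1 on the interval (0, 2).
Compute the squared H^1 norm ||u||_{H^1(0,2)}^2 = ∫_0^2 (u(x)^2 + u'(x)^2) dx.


||u||_{H^1}^2 = 1504/15

The H^1 norm (squared) on an interval (0, L) is
  ||u||_{H^1}^2 = ∫_0^L u(x)^2 dx + ∫_0^L u'(x)^2 dx.
Compute u'(x) = 1 - 6*x.
Then u(x)^2 = 9*x**4 - 6*x**3 - 5*x**2 + 2*x + 1 and u'(x)^2 = 36*x**2 - 12*x + 1.
Integrate each monomial from 0 to 2 using ∫_0^2 c·x^n dx = c·2^(n+1)/(n+1):
  ∫_0^2 u(x)^2 dx = ∫_0^2 (9*x^4 - 6*x^3 - 5*x^2 + 2*x + 1) dx. Term by term:
    ∫_0^2 9*x^4 dx = 288/5;  ∫_0^2 -6*x^3 dx = -24;  ∫_0^2 -5*x^2 dx = -40/3;
    ∫_0^2 2*x dx = 4;  ∫_0^2 1 dx = 2.
  Sum: 288/5 − 24 − 40/3 + 4 + 2 = 394/15.
  ∫_0^2 u'(x)^2 dx = ∫_0^2 (36*x^2 - 12*x + 1) dx. Term by term:
    ∫_0^2 36*x^2 dx = 96;  ∫_0^2 -12*x dx = -24;  ∫_0^2 1 dx = 2.
  Sum: 96 − 24 + 2 = 74.
Adding: ||u||_{H^1}^2 = 394/15 + 74 = 1504/15.


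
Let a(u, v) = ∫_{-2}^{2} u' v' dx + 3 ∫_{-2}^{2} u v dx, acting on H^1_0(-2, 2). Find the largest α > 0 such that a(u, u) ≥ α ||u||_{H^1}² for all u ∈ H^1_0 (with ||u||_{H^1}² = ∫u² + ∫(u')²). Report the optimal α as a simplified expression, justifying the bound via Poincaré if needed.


α = 1

Coercivity of a(·,·) on H^1_0(-2, 2) means a(u, u) ≥ α ||u||_{H^1}² for every u ∈ H^1_0.
The interval has length L = 4, and Poincaré/coercivity depend only on L. Here a(u, u) = ∫(u')² + (3)·∫u².
Here c = 3 ≥ 1, so a(u,u) = ∫(u')² + c∫u² ≥ ∫(u')² + ∫u² = ||u||_{H^1}², i.e. α = 1 works. No larger α is possible: a(u,u) ≥ α||u||_{H^1}² means (1−α)∫(u')² ≥ (α−c)∫u², and for the modes u_n = sin(nπ(x−x₀)/L) (x₀ the left endpoint) one has ∫u_n²/∫(u_n')² = (L/(nπ))² → 0, so a(u_n,u_n)/||u_n||_{H^1}² → 1. Hence the optimal constant is α = 1.
Therefore α = 1.


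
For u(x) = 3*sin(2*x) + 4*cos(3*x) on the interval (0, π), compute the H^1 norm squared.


||u||_{H^1(0,π)}^2 = -192 + 205*π/2

u'(x) = -12*sin(3*x) + 6*cos(2*x).
Expand u² and (u')² and integrate term by term on (0, π), using: for integers n ≥ 1, ∫_0^π sin²(nx) dx = ∫_0^π cos²(nx) dx = π/2; for n ≠ n', ∫_0^π sin(nx)sin(n'x) dx = ∫_0^π cos(nx)cos(n'x) dx = 0; and by product-to-sum, ∫_0^π sin(nx)cos(n'x) dx = ½∫_0^π [sin((n+n')x) + sin((n−n')x)] dx, which is 0 when n+n' is even and 2n/(n²−n'²) when n+n' is odd (it need not vanish on (0, π)).
  u² squared terms: (3)²·∫sin(2x)² dx = 9·π/2 = 9*π/2;  (4)²·∫cos(3x)² dx = 16·π/2 = 8*π.
  u² cross terms: 2·(3)·(4)·∫sin(2x)·cos(3x) dx = 24·(-4/5) = -96/5.
  So ∫_0^π u² dx = 9*π/2 + 8*π − 96/5 = -96/5 + 25*π/2.
  (u')² squared terms: (-12)²·∫sin(3x)² dx = 144·π/2 = 72*π;  (6)²·∫cos(2x)² dx = 36·π/2 = 18*π.
  (u')² cross terms: 2·(-12)·(6)·∫sin(3x)·cos(2x) dx = -144·(6/5) = -864/5.
  So ∫_0^π (u')² dx = 72*π + 18*π − 864/5 = -864/5 + 90*π.
||u||_{H^1}^2 = (-96/5 + 25*π/2) + (-864/5 + 90*π) = -192 + 205*π/2.


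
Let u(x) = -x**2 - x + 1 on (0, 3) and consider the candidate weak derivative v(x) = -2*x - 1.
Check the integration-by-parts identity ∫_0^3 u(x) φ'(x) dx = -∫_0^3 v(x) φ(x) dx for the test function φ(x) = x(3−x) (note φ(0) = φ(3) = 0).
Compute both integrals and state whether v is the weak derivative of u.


LHS = 18, RHS = 18. Yes, v = u' weakly.

u(x) = -x**2 - x + 1, classical derivative u'(x) = -2*x - 1.
φ(x) = x(3−x), so φ'(x) = 3 - 2*x.
Note φ(0) = φ(3) = 0, so the boundary term u·φ vanishes.
LHS = ∫_0^3 u(x) φ'(x) dx = ∫_0^3 (2*x^3 - x^2 - 5*x + 3) dx. Term by term:
  ∫_0^3 2*x^3 dx = 81/2;  ∫_0^3 -x^2 dx = -9;  ∫_0^3 -5*x dx = -45/2;
  ∫_0^3 3 dx = 9.
Sum: 81/2 − 9 − 45/2 + 9 = 18.
So LHS = 18.
∫_0^3 v(x) φ(x) dx = ∫_0^3 (2*x^3 - 5*x^2 - 3*x) dx. Term by term:
  ∫_0^3 2*x^3 dx = 81/2;  ∫_0^3 -5*x^2 dx = -45;  ∫_0^3 -3*x dx = -27/2.
Sum: 81/2 − 45 − 27/2 = -18.
So RHS = -∫_0^3 v(x) φ(x) dx = 18.
LHS = RHS, so the identity holds for this test φ.
Moreover u is smooth here and v(x) = u'(x) = -2*x - 1 pointwise, so the identity holds for every test function. Hence v is the weak derivative of u.


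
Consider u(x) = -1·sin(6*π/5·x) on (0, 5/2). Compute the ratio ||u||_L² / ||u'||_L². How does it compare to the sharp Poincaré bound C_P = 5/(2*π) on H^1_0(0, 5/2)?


||u||_L² / ||u'||_L² = 5/(6*π) < C_P = 5/(2*π).

u(x) = -1·sin(6*π/5·x), so u'(x) = -6*π*cos(6*π*x/5)/5.
Writing u(x) = A·sin(kπx/L) with A = -1 and k = 3, use ∫_0^L sin²(kπx/L) dx = L/2 and ∫_0^L cos²(kπx/L) dx = L/2.
u² = 1·sin²(6*π/5·x) and (u')² = 36*π^2/25·cos²(6*π/5·x), and each of sin², cos² integrates to L/2 = 5/4 over (0, 5/2).
∫_0^5/2 u² dx = 5/4, so ||u||_L² = sqrt(5)/2.
∫_0^5/2 (u')² dx = 9*π^2/5, so ||u'||_L² = 3*sqrt(5)*π/5.
Ratio ||u||_L² / ||u'||_L² = 5/(6*π).
Sharp Poincaré constant on H^1_0(0, 5/2) is C_P = L/π = 5/(2*π), achieved by sin(2*π/5·x).
This is the k = 3 harmonic; the ratio L/(kπ) is strictly less than C_P = L/π, consistent with the sharp inequality ||u||_L² ≤ C_P ||u'||_L².


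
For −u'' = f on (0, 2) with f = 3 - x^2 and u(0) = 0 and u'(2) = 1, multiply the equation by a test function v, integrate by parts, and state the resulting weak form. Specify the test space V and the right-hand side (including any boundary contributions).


V = {v ∈ H^1(0, 2) : v(0) = 0} (test functions vanish at x = 0 where u is specified); weak form: ∫_0^2 u'v' dx = ∫_0^2 (3 - x^2) v dx + v(2) for all v ∈ V.

Multiply both sides by a test function v and integrate from 0 to 2:
  ∫_0^2 −u''(x) v(x) dx = ∫_0^2 f(x) v(x) dx.
Integrate the LHS by parts once:
  ∫_0^2 −u'' v dx = −[u'(x) v(x)]_0^2 + ∫_0^2 u'(x) v'(x) dx.
Thus ∫_0^2 u'(x) v'(x) dx = ∫_0^2 f(x) v(x) dx + [u'(x) v(x)]_0^2.
Choose V so that boundary terms are either known or forced to vanish.
Mixed BC: u(0) = 0 (Dirichlet) and u'(2) = 1 (Neumann). Define V = {v ∈ H^1(0, 2) : v(0) = 0}. Then [u' v]_0^2 = u'(2)·v(2) − u'(0)·0 = v(2).
Weak formulation: find u (satisfying any essential BC) such that ∫_0^2 u'(x) v'(x) dx = ∫_0^2 f v dx + v(2) for all v ∈ V (Dirichlet at 0 absorbed into V; Neumann datum at x = 2 contributes the boundary term).
Substituting f(x) = 3 - x^2, the right-hand side is ∫_0^2 (3 - x^2) v dx + v(2).


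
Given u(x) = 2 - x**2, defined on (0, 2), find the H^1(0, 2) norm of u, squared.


||u||_{H^1}^2 = 72/5

The H^1 norm (squared) on an interval (0, L) is
  ||u||_{H^1}^2 = ∫_0^L u(x)^2 dx + ∫_0^L u'(x)^2 dx.
Compute u'(x) = -2*x.
Then u(x)^2 = x**4 - 4*x**2 + 4 and u'(x)^2 = 4*x**2.
Integrate each monomial from 0 to 2 using ∫_0^2 c·x^n dx = c·2^(n+1)/(n+1):
  ∫_0^2 u(x)^2 dx = ∫_0^2 (x^4 - 4*x^2 + 4) dx. Term by term:
    ∫_0^2 x^4 dx = 32/5;  ∫_0^2 -4*x^2 dx = -32/3;  ∫_0^2 4 dx = 8.
  Sum: 32/5 − 32/3 + 8 = 56/15.
  ∫_0^2 u'(x)^2 dx = ∫_0^2 (4*x^2) dx. Term by term:
    ∫_0^2 4*x^2 dx = 32/3.
Adding: ||u||_{H^1}^2 = 56/15 + 32/3 = 72/5.


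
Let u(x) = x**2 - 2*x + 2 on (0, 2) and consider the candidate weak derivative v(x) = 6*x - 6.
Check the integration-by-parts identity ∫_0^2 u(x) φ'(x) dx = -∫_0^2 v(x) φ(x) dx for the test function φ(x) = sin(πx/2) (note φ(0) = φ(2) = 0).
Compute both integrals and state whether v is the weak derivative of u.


LHS = 0, RHS = 0. No, v is not the weak derivative of u.

u(x) = x**2 - 2*x + 2, classical derivative u'(x) = 2*x - 2.
φ(x) = sin(πx/2), so φ'(x) = π*cos(π*x/2)/2.
Note φ(0) = φ(2) = 0, so the boundary term u·φ vanishes.
LHS = ∫_0^2 u(x) φ'(x) dx = ∫_0^2 (π*x^2*cos(π*x/2)/2 - π*x*cos(π*x/2) + π*cos(π*x/2)) dx. Term by term:
  ∫_0^2 π*cos(π*x/2) dx = 0;  ∫_0^2 π*x^2*cos(π*x/2)/2 dx = -8/π;  ∫_0^2 -π*x*cos(π*x/2) dx = 8/π.
Sum: 0 − 8/π + 8/π = 0.
So LHS = 0.
∫_0^2 v(x) φ(x) dx = ∫_0^2 (6*x*sin(π*x/2) - 6*sin(π*x/2)) dx. Term by term:
  ∫_0^2 -6*sin(π*x/2) dx = -24/π;  ∫_0^2 6*x*sin(π*x/2) dx = 24/π.
Sum: -24/π + 24/π = 0.
So RHS = -∫_0^2 v(x) φ(x) dx = 0.
LHS = RHS, so the identity holds for this particular φ. But this is necessary, not sufficient: a weak derivative must satisfy the identity for EVERY test function in C_c^∞(0, 2).
Here u is smooth, so its weak derivative equals its classical derivative u'(x) = 2*x - 2. Since v(x) = 6*x - 6 ≠ u'(x), v is NOT the weak derivative of u — the agreement for this single φ is a coincidence (the difference v − u' happens to be L²-orthogonal to this φ).


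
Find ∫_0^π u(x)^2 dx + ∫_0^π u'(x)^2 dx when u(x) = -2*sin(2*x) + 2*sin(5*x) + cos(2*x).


||u||_{H^1(0,π)}^2 = 200/21 + 129*π/2

u'(x) = -2*sin(2*x) - 4*cos(2*x) + 10*cos(5*x).
Expand u² and (u')² and integrate term by term on (0, π), using: for integers n ≥ 1, ∫_0^π sin²(nx) dx = ∫_0^π cos²(nx) dx = π/2; for n ≠ n', ∫_0^π sin(nx)sin(n'x) dx = ∫_0^π cos(nx)cos(n'x) dx = 0; and by product-to-sum, ∫_0^π sin(nx)cos(n'x) dx = ½∫_0^π [sin((n+n')x) + sin((n−n')x)] dx, which is 0 when n+n' is even and 2n/(n²−n'²) when n+n' is odd (it need not vanish on (0, π)).
  u² squared terms: (-2)²·∫sin(2x)² dx = 4·π/2 = 2*π;  (2)²·∫sin(5x)² dx = 4·π/2 = 2*π;  (1)²·∫cos(2x)² dx = 1·π/2 = π/2.
  u² cross terms: 2·(-2)·(2)·∫sin(2x)·sin(5x) dx = -8·(0) = 0;  2·(-2)·(1)·∫sin(2x)·cos(2x) dx = -4·(0) = 0;  2·(2)·(1)·∫sin(5x)·cos(2x) dx = 4·(10/21) = 40/21.
  So ∫_0^π u² dx = 2*π + 2*π + π/2 + 0 + 0 + 40/21 = 40/21 + 9*π/2.
  (u')² squared terms: (-4)²·∫cos(2x)² dx = 16·π/2 = 8*π;  (-2)²·∫sin(2x)² dx = 4·π/2 = 2*π;  (10)²·∫cos(5x)² dx = 100·π/2 = 50*π.
  (u')² cross terms: 2·(-4)·(-2)·∫cos(2x)·sin(2x) dx = 16·(0) = 0;  2·(-4)·(10)·∫cos(2x)·cos(5x) dx = -80·(0) = 0;  2·(-2)·(10)·∫sin(2x)·cos(5x) dx = -40·(-4/21) = 160/21.
  So ∫_0^π (u')² dx = 8*π + 2*π + 50*π + 0 + 0 + 160/21 = 160/21 + 60*π.
||u||_{H^1}^2 = (40/21 + 9*π/2) + (160/21 + 60*π) = 200/21 + 129*π/2.
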